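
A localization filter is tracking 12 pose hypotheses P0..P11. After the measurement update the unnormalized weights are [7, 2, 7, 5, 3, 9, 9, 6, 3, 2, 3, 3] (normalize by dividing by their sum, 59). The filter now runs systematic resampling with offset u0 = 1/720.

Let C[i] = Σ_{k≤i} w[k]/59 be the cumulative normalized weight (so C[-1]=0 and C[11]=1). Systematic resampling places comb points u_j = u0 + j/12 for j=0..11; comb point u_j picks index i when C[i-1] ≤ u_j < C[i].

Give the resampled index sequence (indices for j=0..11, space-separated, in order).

0 0 2 2 3 5 5 6 6 7 8 10

C = [7/59, 9/59, 16/59, 21/59, 24/59, 33/59, 42/59, 48/59, 51/59, 53/59, 56/59, 1]
j=0: u_0=1/720 ∈ [0, 7/59) → index 0
j=1: u_1=61/720 ∈ [0, 7/59) → index 0
j=2: u_2=121/720 ∈ [9/59, 16/59) → index 2
j=3: u_3=181/720 ∈ [9/59, 16/59) → index 2
j=4: u_4=241/720 ∈ [16/59, 21/59) → index 3
j=5: u_5=301/720 ∈ [24/59, 33/59) → index 5
j=6: u_6=361/720 ∈ [24/59, 33/59) → index 5
j=7: u_7=421/720 ∈ [33/59, 42/59) → index 6
j=8: u_8=481/720 ∈ [33/59, 42/59) → index 6
j=9: u_9=541/720 ∈ [42/59, 48/59) → index 7
j=10: u_10=601/720 ∈ [48/59, 51/59) → index 8
j=11: u_11=661/720 ∈ [53/59, 56/59) → index 10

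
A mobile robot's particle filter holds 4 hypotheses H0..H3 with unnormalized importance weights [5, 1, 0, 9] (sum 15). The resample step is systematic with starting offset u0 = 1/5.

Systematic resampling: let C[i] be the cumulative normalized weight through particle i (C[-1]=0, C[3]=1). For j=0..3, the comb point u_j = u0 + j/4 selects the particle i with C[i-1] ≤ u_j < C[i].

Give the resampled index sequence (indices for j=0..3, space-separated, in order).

C = [1/3, 2/5, 2/5, 1]
j=0: u_0=1/5 ∈ [0, 1/3) → index 0
j=1: u_1=9/20 ∈ [2/5, 1) → index 3
j=2: u_2=7/10 ∈ [2/5, 1) → index 3
j=3: u_3=19/20 ∈ [2/5, 1) → index 3

0 3 3 3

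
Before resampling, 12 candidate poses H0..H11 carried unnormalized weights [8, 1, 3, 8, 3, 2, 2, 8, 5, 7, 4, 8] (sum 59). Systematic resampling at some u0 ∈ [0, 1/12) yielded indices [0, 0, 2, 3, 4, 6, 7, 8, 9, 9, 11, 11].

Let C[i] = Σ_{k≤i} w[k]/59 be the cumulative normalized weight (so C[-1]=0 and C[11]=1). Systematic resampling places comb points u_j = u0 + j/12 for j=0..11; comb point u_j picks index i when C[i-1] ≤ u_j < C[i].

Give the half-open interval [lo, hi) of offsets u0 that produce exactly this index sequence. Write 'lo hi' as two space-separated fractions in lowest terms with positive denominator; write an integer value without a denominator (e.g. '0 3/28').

11/354 13/354

C = [8/59, 9/59, 12/59, 20/59, 23/59, 25/59, 27/59, 35/59, 40/59, 47/59, 51/59, 1]
j=0 picked index 0: u0 ∈ [0, 8/59)
j=1 picked index 0: u0 ∈ [-1/12, 37/708)
j=2 picked index 2: u0 ∈ [-5/354, 13/354)
j=3 picked index 3: u0 ∈ [-11/236, 21/236)
j=4 picked index 4: u0 ∈ [1/177, 10/177)
j=5 picked index 6: u0 ∈ [5/708, 29/708)
j=6 picked index 7: u0 ∈ [-5/118, 11/118)
j=7 picked index 8: u0 ∈ [7/708, 67/708)
j=8 picked index 9: u0 ∈ [2/177, 23/177)
j=9 picked index 9: u0 ∈ [-17/236, 11/236)
j=10 picked index 11: u0 ∈ [11/354, 1/6)
j=11 picked index 11: u0 ∈ [-37/708, 1/12)
intersection: [11/354, 13/354)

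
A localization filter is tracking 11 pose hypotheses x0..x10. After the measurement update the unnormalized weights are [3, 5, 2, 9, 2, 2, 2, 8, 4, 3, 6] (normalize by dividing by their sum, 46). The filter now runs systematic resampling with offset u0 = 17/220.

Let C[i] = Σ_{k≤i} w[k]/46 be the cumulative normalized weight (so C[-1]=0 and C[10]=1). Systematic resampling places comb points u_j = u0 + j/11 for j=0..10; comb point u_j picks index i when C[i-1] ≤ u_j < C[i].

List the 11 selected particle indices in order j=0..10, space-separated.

C = [3/46, 4/23, 5/23, 19/46, 21/46, 1/2, 25/46, 33/46, 37/46, 20/23, 1]
j=0: u_0=17/220 ∈ [3/46, 4/23) → index 1
j=1: u_1=37/220 ∈ [3/46, 4/23) → index 1
j=2: u_2=57/220 ∈ [5/23, 19/46) → index 3
j=3: u_3=7/20 ∈ [5/23, 19/46) → index 3
j=4: u_4=97/220 ∈ [19/46, 21/46) → index 4
j=5: u_5=117/220 ∈ [1/2, 25/46) → index 6
j=6: u_6=137/220 ∈ [25/46, 33/46) → index 7
j=7: u_7=157/220 ∈ [25/46, 33/46) → index 7
j=8: u_8=177/220 ∈ [37/46, 20/23) → index 9
j=9: u_9=197/220 ∈ [20/23, 1) → index 10
j=10: u_10=217/220 ∈ [20/23, 1) → index 10

1 1 3 3 4 6 7 7 9 10 10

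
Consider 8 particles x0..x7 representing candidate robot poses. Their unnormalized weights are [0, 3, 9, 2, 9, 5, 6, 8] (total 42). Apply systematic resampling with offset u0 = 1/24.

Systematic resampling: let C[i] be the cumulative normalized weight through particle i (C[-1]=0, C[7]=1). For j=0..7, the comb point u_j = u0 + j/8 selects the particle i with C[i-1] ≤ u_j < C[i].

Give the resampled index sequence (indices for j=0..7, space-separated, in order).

C = [0, 1/14, 2/7, 1/3, 23/42, 2/3, 17/21, 1]
j=0: u_0=1/24 ∈ [0, 1/14) → index 1
j=1: u_1=1/6 ∈ [1/14, 2/7) → index 2
j=2: u_2=7/24 ∈ [2/7, 1/3) → index 3
j=3: u_3=5/12 ∈ [1/3, 23/42) → index 4
j=4: u_4=13/24 ∈ [1/3, 23/42) → index 4
j=5: u_5=2/3 ∈ [2/3, 17/21) → index 6
j=6: u_6=19/24 ∈ [2/3, 17/21) → index 6
j=7: u_7=11/12 ∈ [17/21, 1) → index 7

1 2 3 4 4 6 6 7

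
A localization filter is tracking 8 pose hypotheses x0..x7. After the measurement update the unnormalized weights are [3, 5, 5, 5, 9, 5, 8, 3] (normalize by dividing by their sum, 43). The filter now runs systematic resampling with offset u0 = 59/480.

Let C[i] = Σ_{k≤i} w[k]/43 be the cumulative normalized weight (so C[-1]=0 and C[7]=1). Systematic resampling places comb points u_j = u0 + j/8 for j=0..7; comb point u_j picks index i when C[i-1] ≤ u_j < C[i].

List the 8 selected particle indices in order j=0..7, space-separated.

1 2 3 4 4 6 6 7

C = [3/43, 8/43, 13/43, 18/43, 27/43, 32/43, 40/43, 1]
j=0: u_0=59/480 ∈ [3/43, 8/43) → index 1
j=1: u_1=119/480 ∈ [8/43, 13/43) → index 2
j=2: u_2=179/480 ∈ [13/43, 18/43) → index 3
j=3: u_3=239/480 ∈ [18/43, 27/43) → index 4
j=4: u_4=299/480 ∈ [18/43, 27/43) → index 4
j=5: u_5=359/480 ∈ [32/43, 40/43) → index 6
j=6: u_6=419/480 ∈ [32/43, 40/43) → index 6
j=7: u_7=479/480 ∈ [40/43, 1) → index 7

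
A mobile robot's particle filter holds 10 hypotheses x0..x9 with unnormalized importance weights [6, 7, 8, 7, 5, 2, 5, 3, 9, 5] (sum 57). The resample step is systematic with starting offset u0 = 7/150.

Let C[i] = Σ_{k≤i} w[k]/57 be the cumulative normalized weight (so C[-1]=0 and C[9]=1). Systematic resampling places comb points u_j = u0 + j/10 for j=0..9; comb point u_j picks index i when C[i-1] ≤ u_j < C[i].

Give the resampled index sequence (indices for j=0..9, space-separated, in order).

0 1 2 2 3 4 6 7 8 9

C = [2/19, 13/57, 7/19, 28/57, 11/19, 35/57, 40/57, 43/57, 52/57, 1]
j=0: u_0=7/150 ∈ [0, 2/19) → index 0
j=1: u_1=11/75 ∈ [2/19, 13/57) → index 1
j=2: u_2=37/150 ∈ [13/57, 7/19) → index 2
j=3: u_3=26/75 ∈ [13/57, 7/19) → index 2
j=4: u_4=67/150 ∈ [7/19, 28/57) → index 3
j=5: u_5=41/75 ∈ [28/57, 11/19) → index 4
j=6: u_6=97/150 ∈ [35/57, 40/57) → index 6
j=7: u_7=56/75 ∈ [40/57, 43/57) → index 7
j=8: u_8=127/150 ∈ [43/57, 52/57) → index 8
j=9: u_9=71/75 ∈ [52/57, 1) → index 9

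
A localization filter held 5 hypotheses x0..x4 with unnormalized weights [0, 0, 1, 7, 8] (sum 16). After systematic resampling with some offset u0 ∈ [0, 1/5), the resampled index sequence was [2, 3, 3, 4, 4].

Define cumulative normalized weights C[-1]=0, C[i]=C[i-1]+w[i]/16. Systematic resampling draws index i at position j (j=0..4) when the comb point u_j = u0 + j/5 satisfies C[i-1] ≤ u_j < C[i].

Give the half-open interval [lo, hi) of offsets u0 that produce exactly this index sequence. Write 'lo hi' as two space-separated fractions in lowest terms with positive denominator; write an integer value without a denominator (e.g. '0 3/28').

0 1/16

C = [0, 0, 1/16, 1/2, 1]
j=0 picked index 2: u0 ∈ [0, 1/16)
j=1 picked index 3: u0 ∈ [-11/80, 3/10)
j=2 picked index 3: u0 ∈ [-27/80, 1/10)
j=3 picked index 4: u0 ∈ [-1/10, 2/5)
j=4 picked index 4: u0 ∈ [-3/10, 1/5)
intersection: [0, 1/16)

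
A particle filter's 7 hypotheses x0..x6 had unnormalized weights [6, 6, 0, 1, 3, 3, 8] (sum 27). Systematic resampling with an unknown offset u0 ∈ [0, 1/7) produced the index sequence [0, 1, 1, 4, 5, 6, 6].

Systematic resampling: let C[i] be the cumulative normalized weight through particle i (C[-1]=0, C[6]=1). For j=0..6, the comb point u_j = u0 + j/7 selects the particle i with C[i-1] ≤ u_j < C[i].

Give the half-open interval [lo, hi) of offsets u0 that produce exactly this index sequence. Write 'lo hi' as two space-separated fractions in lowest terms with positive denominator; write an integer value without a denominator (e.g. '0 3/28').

5/63 25/189

C = [2/9, 4/9, 4/9, 13/27, 16/27, 19/27, 1]
j=0 picked index 0: u0 ∈ [0, 2/9)
j=1 picked index 1: u0 ∈ [5/63, 19/63)
j=2 picked index 1: u0 ∈ [-4/63, 10/63)
j=3 picked index 4: u0 ∈ [10/189, 31/189)
j=4 picked index 5: u0 ∈ [4/189, 25/189)
j=5 picked index 6: u0 ∈ [-2/189, 2/7)
j=6 picked index 6: u0 ∈ [-29/189, 1/7)
intersection: [5/63, 25/189)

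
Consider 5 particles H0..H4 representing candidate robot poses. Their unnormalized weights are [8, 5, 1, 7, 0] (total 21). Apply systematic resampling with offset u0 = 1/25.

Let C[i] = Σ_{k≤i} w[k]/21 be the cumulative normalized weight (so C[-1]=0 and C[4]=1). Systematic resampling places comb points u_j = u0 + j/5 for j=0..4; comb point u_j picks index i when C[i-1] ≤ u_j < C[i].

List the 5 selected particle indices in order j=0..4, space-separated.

C = [8/21, 13/21, 2/3, 1, 1]
j=0: u_0=1/25 ∈ [0, 8/21) → index 0
j=1: u_1=6/25 ∈ [0, 8/21) → index 0
j=2: u_2=11/25 ∈ [8/21, 13/21) → index 1
j=3: u_3=16/25 ∈ [13/21, 2/3) → index 2
j=4: u_4=21/25 ∈ [2/3, 1) → index 3

0 0 1 2 3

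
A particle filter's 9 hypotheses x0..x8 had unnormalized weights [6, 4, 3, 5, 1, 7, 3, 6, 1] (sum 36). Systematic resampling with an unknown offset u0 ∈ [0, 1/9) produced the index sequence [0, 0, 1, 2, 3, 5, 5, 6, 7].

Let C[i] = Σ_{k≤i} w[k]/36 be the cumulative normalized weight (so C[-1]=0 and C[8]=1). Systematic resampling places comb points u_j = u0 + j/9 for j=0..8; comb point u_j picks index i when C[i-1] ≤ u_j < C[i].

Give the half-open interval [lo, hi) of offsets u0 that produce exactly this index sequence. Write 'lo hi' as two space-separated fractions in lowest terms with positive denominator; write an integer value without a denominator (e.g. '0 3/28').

0 1/36

C = [1/6, 5/18, 13/36, 1/2, 19/36, 13/18, 29/36, 35/36, 1]
j=0 picked index 0: u0 ∈ [0, 1/6)
j=1 picked index 0: u0 ∈ [-1/9, 1/18)
j=2 picked index 1: u0 ∈ [-1/18, 1/18)
j=3 picked index 2: u0 ∈ [-1/18, 1/36)
j=4 picked index 3: u0 ∈ [-1/12, 1/18)
j=5 picked index 5: u0 ∈ [-1/36, 1/6)
j=6 picked index 5: u0 ∈ [-5/36, 1/18)
j=7 picked index 6: u0 ∈ [-1/18, 1/36)
j=8 picked index 7: u0 ∈ [-1/12, 1/12)
intersection: [0, 1/36)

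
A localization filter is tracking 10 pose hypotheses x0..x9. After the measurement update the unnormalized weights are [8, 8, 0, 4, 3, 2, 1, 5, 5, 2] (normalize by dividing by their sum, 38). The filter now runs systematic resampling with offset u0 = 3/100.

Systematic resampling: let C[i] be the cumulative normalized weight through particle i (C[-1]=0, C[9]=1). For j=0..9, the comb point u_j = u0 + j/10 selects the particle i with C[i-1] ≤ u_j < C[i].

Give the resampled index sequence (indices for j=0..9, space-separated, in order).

C = [4/19, 8/19, 8/19, 10/19, 23/38, 25/38, 13/19, 31/38, 18/19, 1]
j=0: u_0=3/100 ∈ [0, 4/19) → index 0
j=1: u_1=13/100 ∈ [0, 4/19) → index 0
j=2: u_2=23/100 ∈ [4/19, 8/19) → index 1
j=3: u_3=33/100 ∈ [4/19, 8/19) → index 1
j=4: u_4=43/100 ∈ [8/19, 10/19) → index 3
j=5: u_5=53/100 ∈ [10/19, 23/38) → index 4
j=6: u_6=63/100 ∈ [23/38, 25/38) → index 5
j=7: u_7=73/100 ∈ [13/19, 31/38) → index 7
j=8: u_8=83/100 ∈ [31/38, 18/19) → index 8
j=9: u_9=93/100 ∈ [31/38, 18/19) → index 8

0 0 1 1 3 4 5 7 8 8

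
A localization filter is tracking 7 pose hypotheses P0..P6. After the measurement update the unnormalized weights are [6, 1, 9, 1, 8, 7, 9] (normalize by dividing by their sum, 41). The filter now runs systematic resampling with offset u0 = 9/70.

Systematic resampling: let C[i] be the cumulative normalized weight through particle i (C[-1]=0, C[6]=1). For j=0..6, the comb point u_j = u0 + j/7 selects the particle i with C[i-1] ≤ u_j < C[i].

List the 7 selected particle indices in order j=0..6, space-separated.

0 2 3 4 5 6 6

C = [6/41, 7/41, 16/41, 17/41, 25/41, 32/41, 1]
j=0: u_0=9/70 ∈ [0, 6/41) → index 0
j=1: u_1=19/70 ∈ [7/41, 16/41) → index 2
j=2: u_2=29/70 ∈ [16/41, 17/41) → index 3
j=3: u_3=39/70 ∈ [17/41, 25/41) → index 4
j=4: u_4=7/10 ∈ [25/41, 32/41) → index 5
j=5: u_5=59/70 ∈ [32/41, 1) → index 6
j=6: u_6=69/70 ∈ [32/41, 1) → index 6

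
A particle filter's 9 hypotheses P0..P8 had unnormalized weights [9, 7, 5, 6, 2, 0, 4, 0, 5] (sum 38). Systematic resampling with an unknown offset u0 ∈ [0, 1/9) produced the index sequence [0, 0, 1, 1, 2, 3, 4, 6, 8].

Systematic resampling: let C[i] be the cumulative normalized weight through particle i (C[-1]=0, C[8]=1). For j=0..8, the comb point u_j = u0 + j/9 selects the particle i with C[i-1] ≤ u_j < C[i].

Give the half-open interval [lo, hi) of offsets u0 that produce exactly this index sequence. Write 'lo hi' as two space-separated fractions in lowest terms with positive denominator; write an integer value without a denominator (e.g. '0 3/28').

C = [9/38, 8/19, 21/38, 27/38, 29/38, 29/38, 33/38, 33/38, 1]
j=0 picked index 0: u0 ∈ [0, 9/38)
j=1 picked index 0: u0 ∈ [-1/9, 43/342)
j=2 picked index 1: u0 ∈ [5/342, 34/171)
j=3 picked index 1: u0 ∈ [-11/114, 5/57)
j=4 picked index 2: u0 ∈ [-4/171, 37/342)
j=5 picked index 3: u0 ∈ [-1/342, 53/342)
j=6 picked index 4: u0 ∈ [5/114, 11/114)
j=7 picked index 6: u0 ∈ [-5/342, 31/342)
j=8 picked index 8: u0 ∈ [-7/342, 1/9)
intersection: [5/114, 5/57)

5/114 5/57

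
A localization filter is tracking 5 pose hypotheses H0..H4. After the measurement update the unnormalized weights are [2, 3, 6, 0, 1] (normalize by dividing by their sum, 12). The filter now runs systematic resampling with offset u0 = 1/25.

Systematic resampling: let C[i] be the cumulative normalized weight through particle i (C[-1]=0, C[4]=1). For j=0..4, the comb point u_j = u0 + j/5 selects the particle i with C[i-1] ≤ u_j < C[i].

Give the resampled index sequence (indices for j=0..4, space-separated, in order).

C = [1/6, 5/12, 11/12, 11/12, 1]
j=0: u_0=1/25 ∈ [0, 1/6) → index 0
j=1: u_1=6/25 ∈ [1/6, 5/12) → index 1
j=2: u_2=11/25 ∈ [5/12, 11/12) → index 2
j=3: u_3=16/25 ∈ [5/12, 11/12) → index 2
j=4: u_4=21/25 ∈ [5/12, 11/12) → index 2

0 1 2 2 2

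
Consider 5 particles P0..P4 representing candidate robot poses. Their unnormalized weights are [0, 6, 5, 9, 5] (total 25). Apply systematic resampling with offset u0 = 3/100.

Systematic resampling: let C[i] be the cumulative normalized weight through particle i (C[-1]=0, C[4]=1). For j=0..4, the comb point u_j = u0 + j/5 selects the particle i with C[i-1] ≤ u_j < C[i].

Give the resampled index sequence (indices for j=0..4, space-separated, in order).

C = [0, 6/25, 11/25, 4/5, 1]
j=0: u_0=3/100 ∈ [0, 6/25) → index 1
j=1: u_1=23/100 ∈ [0, 6/25) → index 1
j=2: u_2=43/100 ∈ [6/25, 11/25) → index 2
j=3: u_3=63/100 ∈ [11/25, 4/5) → index 3
j=4: u_4=83/100 ∈ [4/5, 1) → index 4

1 1 2 3 4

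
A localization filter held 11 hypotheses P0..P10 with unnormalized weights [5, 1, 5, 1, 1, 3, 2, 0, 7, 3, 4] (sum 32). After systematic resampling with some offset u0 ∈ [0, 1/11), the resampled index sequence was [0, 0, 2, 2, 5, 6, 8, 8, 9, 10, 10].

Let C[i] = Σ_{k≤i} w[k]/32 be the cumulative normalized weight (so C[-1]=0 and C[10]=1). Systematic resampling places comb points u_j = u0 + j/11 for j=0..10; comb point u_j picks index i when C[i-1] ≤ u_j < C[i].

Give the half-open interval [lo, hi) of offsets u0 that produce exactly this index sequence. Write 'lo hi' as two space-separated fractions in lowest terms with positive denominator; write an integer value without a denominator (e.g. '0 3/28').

C = [5/32, 3/16, 11/32, 3/8, 13/32, 1/2, 9/16, 9/16, 25/32, 7/8, 1]
j=0 picked index 0: u0 ∈ [0, 5/32)
j=1 picked index 0: u0 ∈ [-1/11, 23/352)
j=2 picked index 2: u0 ∈ [1/176, 57/352)
j=3 picked index 2: u0 ∈ [-15/176, 25/352)
j=4 picked index 5: u0 ∈ [15/352, 3/22)
j=5 picked index 6: u0 ∈ [1/22, 19/176)
j=6 picked index 8: u0 ∈ [3/176, 83/352)
j=7 picked index 8: u0 ∈ [-13/176, 51/352)
j=8 picked index 9: u0 ∈ [19/352, 13/88)
j=9 picked index 10: u0 ∈ [5/88, 2/11)
j=10 picked index 10: u0 ∈ [-3/88, 1/11)
intersection: [5/88, 23/352)

5/88 23/352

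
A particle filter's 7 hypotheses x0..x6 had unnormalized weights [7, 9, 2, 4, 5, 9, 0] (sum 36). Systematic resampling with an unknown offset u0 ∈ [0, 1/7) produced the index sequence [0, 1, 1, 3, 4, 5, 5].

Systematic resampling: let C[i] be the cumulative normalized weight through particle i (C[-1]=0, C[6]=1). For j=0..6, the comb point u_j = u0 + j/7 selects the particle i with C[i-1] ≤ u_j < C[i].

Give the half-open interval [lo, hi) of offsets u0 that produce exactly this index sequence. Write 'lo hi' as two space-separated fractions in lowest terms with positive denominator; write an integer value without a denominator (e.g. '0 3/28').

1/14 1/7

C = [7/36, 4/9, 1/2, 11/18, 3/4, 1, 1]
j=0 picked index 0: u0 ∈ [0, 7/36)
j=1 picked index 1: u0 ∈ [13/252, 19/63)
j=2 picked index 1: u0 ∈ [-23/252, 10/63)
j=3 picked index 3: u0 ∈ [1/14, 23/126)
j=4 picked index 4: u0 ∈ [5/126, 5/28)
j=5 picked index 5: u0 ∈ [1/28, 2/7)
j=6 picked index 5: u0 ∈ [-3/28, 1/7)
intersection: [1/14, 1/7)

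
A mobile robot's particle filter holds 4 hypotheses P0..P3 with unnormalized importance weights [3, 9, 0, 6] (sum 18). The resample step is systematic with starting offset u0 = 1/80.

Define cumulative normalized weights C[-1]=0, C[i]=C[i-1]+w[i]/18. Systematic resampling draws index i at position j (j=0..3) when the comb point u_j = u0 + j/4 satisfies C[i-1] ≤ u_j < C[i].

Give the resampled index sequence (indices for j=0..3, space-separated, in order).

0 1 1 3

C = [1/6, 2/3, 2/3, 1]
j=0: u_0=1/80 ∈ [0, 1/6) → index 0
j=1: u_1=21/80 ∈ [1/6, 2/3) → index 1
j=2: u_2=41/80 ∈ [1/6, 2/3) → index 1
j=3: u_3=61/80 ∈ [2/3, 1) → index 3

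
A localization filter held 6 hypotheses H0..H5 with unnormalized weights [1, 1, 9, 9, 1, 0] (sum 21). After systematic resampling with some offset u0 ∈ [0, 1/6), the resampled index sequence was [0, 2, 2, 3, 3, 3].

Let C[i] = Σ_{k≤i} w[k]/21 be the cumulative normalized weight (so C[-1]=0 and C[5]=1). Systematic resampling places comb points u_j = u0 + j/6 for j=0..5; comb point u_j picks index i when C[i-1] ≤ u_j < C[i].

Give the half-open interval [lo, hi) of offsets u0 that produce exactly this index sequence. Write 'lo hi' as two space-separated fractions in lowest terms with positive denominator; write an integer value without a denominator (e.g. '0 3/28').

1/42 1/21

C = [1/21, 2/21, 11/21, 20/21, 1, 1]
j=0 picked index 0: u0 ∈ [0, 1/21)
j=1 picked index 2: u0 ∈ [-1/14, 5/14)
j=2 picked index 2: u0 ∈ [-5/21, 4/21)
j=3 picked index 3: u0 ∈ [1/42, 19/42)
j=4 picked index 3: u0 ∈ [-1/7, 2/7)
j=5 picked index 3: u0 ∈ [-13/42, 5/42)
intersection: [1/42, 1/21)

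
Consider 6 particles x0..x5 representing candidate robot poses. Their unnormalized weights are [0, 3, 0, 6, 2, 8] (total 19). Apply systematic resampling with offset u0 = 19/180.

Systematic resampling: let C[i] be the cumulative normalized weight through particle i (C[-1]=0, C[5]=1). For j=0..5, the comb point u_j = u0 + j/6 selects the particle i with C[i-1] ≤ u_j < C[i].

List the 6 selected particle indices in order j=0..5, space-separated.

1 3 3 5 5 5

C = [0, 3/19, 3/19, 9/19, 11/19, 1]
j=0: u_0=19/180 ∈ [0, 3/19) → index 1
j=1: u_1=49/180 ∈ [3/19, 9/19) → index 3
j=2: u_2=79/180 ∈ [3/19, 9/19) → index 3
j=3: u_3=109/180 ∈ [11/19, 1) → index 5
j=4: u_4=139/180 ∈ [11/19, 1) → index 5
j=5: u_5=169/180 ∈ [11/19, 1) → index 5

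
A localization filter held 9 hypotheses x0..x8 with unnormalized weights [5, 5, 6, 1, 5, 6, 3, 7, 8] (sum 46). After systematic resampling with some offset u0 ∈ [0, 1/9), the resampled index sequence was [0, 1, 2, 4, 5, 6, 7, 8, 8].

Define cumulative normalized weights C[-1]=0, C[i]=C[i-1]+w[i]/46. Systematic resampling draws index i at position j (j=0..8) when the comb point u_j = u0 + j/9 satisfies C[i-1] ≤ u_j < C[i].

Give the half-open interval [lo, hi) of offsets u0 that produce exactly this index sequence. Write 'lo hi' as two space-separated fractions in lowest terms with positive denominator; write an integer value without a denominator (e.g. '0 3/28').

11/207 22/207

C = [5/46, 5/23, 8/23, 17/46, 11/23, 14/23, 31/46, 19/23, 1]
j=0 picked index 0: u0 ∈ [0, 5/46)
j=1 picked index 1: u0 ∈ [-1/414, 22/207)
j=2 picked index 2: u0 ∈ [-1/207, 26/207)
j=3 picked index 4: u0 ∈ [5/138, 10/69)
j=4 picked index 5: u0 ∈ [7/207, 34/207)
j=5 picked index 6: u0 ∈ [11/207, 49/414)
j=6 picked index 7: u0 ∈ [1/138, 11/69)
j=7 picked index 8: u0 ∈ [10/207, 2/9)
j=8 picked index 8: u0 ∈ [-13/207, 1/9)
intersection: [11/207, 22/207)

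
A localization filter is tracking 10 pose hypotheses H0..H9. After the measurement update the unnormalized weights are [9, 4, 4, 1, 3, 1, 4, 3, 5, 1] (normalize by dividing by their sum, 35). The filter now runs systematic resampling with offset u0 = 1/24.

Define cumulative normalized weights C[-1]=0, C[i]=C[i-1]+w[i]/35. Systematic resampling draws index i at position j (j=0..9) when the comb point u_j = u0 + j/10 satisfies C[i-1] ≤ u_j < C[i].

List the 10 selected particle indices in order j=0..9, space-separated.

C = [9/35, 13/35, 17/35, 18/35, 3/5, 22/35, 26/35, 29/35, 34/35, 1]
j=0: u_0=1/24 ∈ [0, 9/35) → index 0
j=1: u_1=17/120 ∈ [0, 9/35) → index 0
j=2: u_2=29/120 ∈ [0, 9/35) → index 0
j=3: u_3=41/120 ∈ [9/35, 13/35) → index 1
j=4: u_4=53/120 ∈ [13/35, 17/35) → index 2
j=5: u_5=13/24 ∈ [18/35, 3/5) → index 4
j=6: u_6=77/120 ∈ [22/35, 26/35) → index 6
j=7: u_7=89/120 ∈ [22/35, 26/35) → index 6
j=8: u_8=101/120 ∈ [29/35, 34/35) → index 8
j=9: u_9=113/120 ∈ [29/35, 34/35) → index 8

0 0 0 1 2 4 6 6 8 8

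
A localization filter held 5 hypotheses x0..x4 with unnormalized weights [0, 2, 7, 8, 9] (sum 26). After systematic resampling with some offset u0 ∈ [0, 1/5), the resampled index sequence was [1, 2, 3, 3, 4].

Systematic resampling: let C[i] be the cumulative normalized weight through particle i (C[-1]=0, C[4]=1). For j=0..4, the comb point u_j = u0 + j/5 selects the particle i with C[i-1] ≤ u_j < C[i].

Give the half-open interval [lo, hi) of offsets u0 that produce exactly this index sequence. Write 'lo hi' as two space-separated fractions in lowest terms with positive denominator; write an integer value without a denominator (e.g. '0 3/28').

0 7/130

C = [0, 1/13, 9/26, 17/26, 1]
j=0 picked index 1: u0 ∈ [0, 1/13)
j=1 picked index 2: u0 ∈ [-8/65, 19/130)
j=2 picked index 3: u0 ∈ [-7/130, 33/130)
j=3 picked index 3: u0 ∈ [-33/130, 7/130)
j=4 picked index 4: u0 ∈ [-19/130, 1/5)
intersection: [0, 7/130)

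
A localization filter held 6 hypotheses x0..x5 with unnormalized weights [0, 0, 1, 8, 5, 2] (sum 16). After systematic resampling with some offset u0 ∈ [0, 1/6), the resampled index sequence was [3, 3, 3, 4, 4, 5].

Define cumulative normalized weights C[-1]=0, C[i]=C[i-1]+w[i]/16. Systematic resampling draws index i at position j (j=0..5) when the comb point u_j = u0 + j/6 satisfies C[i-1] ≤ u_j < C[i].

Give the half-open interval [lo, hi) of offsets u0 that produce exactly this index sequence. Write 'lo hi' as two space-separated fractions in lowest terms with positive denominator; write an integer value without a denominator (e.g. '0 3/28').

C = [0, 0, 1/16, 9/16, 7/8, 1]
j=0 picked index 3: u0 ∈ [1/16, 9/16)
j=1 picked index 3: u0 ∈ [-5/48, 19/48)
j=2 picked index 3: u0 ∈ [-13/48, 11/48)
j=3 picked index 4: u0 ∈ [1/16, 3/8)
j=4 picked index 4: u0 ∈ [-5/48, 5/24)
j=5 picked index 5: u0 ∈ [1/24, 1/6)
intersection: [1/16, 1/6)

1/16 1/6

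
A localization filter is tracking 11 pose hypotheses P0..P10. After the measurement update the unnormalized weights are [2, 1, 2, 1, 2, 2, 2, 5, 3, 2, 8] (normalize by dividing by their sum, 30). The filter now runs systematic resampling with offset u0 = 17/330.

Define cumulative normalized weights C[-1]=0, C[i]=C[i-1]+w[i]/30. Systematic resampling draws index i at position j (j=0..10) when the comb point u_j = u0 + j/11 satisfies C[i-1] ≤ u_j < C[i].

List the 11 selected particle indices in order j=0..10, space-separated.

C = [1/15, 1/10, 1/6, 1/5, 4/15, 1/3, 2/5, 17/30, 2/3, 11/15, 1]
j=0: u_0=17/330 ∈ [0, 1/15) → index 0
j=1: u_1=47/330 ∈ [1/10, 1/6) → index 2
j=2: u_2=7/30 ∈ [1/5, 4/15) → index 4
j=3: u_3=107/330 ∈ [4/15, 1/3) → index 5
j=4: u_4=137/330 ∈ [2/5, 17/30) → index 7
j=5: u_5=167/330 ∈ [2/5, 17/30) → index 7
j=6: u_6=197/330 ∈ [17/30, 2/3) → index 8
j=7: u_7=227/330 ∈ [2/3, 11/15) → index 9
j=8: u_8=257/330 ∈ [11/15, 1) → index 10
j=9: u_9=287/330 ∈ [11/15, 1) → index 10
j=10: u_10=317/330 ∈ [11/15, 1) → index 10

0 2 4 5 7 7 8 9 10 10 10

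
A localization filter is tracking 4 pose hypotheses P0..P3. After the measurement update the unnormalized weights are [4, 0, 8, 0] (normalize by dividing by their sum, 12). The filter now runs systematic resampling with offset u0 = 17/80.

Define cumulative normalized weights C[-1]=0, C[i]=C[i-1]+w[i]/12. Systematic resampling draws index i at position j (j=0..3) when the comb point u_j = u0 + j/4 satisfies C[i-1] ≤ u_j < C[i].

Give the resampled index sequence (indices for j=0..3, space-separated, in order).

C = [1/3, 1/3, 1, 1]
j=0: u_0=17/80 ∈ [0, 1/3) → index 0
j=1: u_1=37/80 ∈ [1/3, 1) → index 2
j=2: u_2=57/80 ∈ [1/3, 1) → index 2
j=3: u_3=77/80 ∈ [1/3, 1) → index 2

0 2 2 2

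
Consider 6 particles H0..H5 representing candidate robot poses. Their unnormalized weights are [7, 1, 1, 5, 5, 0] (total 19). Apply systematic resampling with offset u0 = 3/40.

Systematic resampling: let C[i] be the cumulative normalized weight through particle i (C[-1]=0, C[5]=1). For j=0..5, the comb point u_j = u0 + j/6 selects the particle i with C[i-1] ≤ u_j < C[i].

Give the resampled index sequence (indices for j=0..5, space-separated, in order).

0 0 1 3 4 4

C = [7/19, 8/19, 9/19, 14/19, 1, 1]
j=0: u_0=3/40 ∈ [0, 7/19) → index 0
j=1: u_1=29/120 ∈ [0, 7/19) → index 0
j=2: u_2=49/120 ∈ [7/19, 8/19) → index 1
j=3: u_3=23/40 ∈ [9/19, 14/19) → index 3
j=4: u_4=89/120 ∈ [14/19, 1) → index 4
j=5: u_5=109/120 ∈ [14/19, 1) → index 4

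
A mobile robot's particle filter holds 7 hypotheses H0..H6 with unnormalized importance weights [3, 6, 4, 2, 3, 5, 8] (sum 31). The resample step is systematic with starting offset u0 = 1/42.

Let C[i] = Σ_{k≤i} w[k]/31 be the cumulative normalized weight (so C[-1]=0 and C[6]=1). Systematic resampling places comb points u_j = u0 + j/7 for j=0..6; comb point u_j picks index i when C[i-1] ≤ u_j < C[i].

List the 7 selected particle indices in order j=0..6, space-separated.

C = [3/31, 9/31, 13/31, 15/31, 18/31, 23/31, 1]
j=0: u_0=1/42 ∈ [0, 3/31) → index 0
j=1: u_1=1/6 ∈ [3/31, 9/31) → index 1
j=2: u_2=13/42 ∈ [9/31, 13/31) → index 2
j=3: u_3=19/42 ∈ [13/31, 15/31) → index 3
j=4: u_4=25/42 ∈ [18/31, 23/31) → index 5
j=5: u_5=31/42 ∈ [18/31, 23/31) → index 5
j=6: u_6=37/42 ∈ [23/31, 1) → index 6

0 1 2 3 5 5 6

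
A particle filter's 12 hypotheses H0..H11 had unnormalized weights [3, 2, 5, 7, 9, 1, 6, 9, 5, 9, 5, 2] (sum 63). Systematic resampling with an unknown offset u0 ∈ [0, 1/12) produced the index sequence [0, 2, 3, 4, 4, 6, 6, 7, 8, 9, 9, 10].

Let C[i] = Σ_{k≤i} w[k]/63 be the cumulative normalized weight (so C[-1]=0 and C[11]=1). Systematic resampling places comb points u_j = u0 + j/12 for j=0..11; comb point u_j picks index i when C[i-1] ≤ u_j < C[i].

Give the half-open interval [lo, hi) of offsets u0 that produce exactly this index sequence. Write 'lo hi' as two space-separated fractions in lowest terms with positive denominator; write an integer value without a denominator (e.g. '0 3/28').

C = [1/21, 5/63, 10/63, 17/63, 26/63, 3/7, 11/21, 2/3, 47/63, 8/9, 61/63, 1]
j=0 picked index 0: u0 ∈ [0, 1/21)
j=1 picked index 2: u0 ∈ [-1/252, 19/252)
j=2 picked index 3: u0 ∈ [-1/126, 13/126)
j=3 picked index 4: u0 ∈ [5/252, 41/252)
j=4 picked index 4: u0 ∈ [-4/63, 5/63)
j=5 picked index 6: u0 ∈ [1/84, 3/28)
j=6 picked index 6: u0 ∈ [-1/14, 1/42)
j=7 picked index 7: u0 ∈ [-5/84, 1/12)
j=8 picked index 8: u0 ∈ [0, 5/63)
j=9 picked index 9: u0 ∈ [-1/252, 5/36)
j=10 picked index 9: u0 ∈ [-11/126, 1/18)
j=11 picked index 10: u0 ∈ [-1/36, 13/252)
intersection: [5/252, 1/42)

5/252 1/42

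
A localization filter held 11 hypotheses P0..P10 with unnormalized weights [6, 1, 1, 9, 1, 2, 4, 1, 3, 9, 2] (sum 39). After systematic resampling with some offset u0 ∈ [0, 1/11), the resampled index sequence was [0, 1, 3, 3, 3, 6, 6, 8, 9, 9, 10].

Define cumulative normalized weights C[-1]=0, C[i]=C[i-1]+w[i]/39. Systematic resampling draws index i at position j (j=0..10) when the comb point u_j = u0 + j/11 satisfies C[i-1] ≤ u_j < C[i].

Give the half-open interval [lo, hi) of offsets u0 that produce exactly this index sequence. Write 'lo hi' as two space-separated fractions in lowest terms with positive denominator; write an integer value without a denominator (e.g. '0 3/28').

9/143 10/143

C = [2/13, 7/39, 8/39, 17/39, 6/13, 20/39, 8/13, 25/39, 28/39, 37/39, 1]
j=0 picked index 0: u0 ∈ [0, 2/13)
j=1 picked index 1: u0 ∈ [9/143, 38/429)
j=2 picked index 3: u0 ∈ [10/429, 109/429)
j=3 picked index 3: u0 ∈ [-29/429, 70/429)
j=4 picked index 3: u0 ∈ [-68/429, 31/429)
j=5 picked index 6: u0 ∈ [25/429, 23/143)
j=6 picked index 6: u0 ∈ [-14/429, 10/143)
j=7 picked index 8: u0 ∈ [2/429, 35/429)
j=8 picked index 9: u0 ∈ [-4/429, 95/429)
j=9 picked index 9: u0 ∈ [-43/429, 56/429)
j=10 picked index 10: u0 ∈ [17/429, 1/11)
intersection: [9/143, 10/143)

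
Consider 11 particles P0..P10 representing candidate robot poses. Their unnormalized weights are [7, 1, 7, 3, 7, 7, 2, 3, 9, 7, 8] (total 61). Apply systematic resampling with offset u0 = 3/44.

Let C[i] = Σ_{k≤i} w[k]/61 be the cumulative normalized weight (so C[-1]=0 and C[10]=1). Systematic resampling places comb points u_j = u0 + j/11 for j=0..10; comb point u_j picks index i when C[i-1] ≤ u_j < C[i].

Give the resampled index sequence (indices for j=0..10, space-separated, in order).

0 2 3 4 5 5 8 8 9 10 10

C = [7/61, 8/61, 15/61, 18/61, 25/61, 32/61, 34/61, 37/61, 46/61, 53/61, 1]
j=0: u_0=3/44 ∈ [0, 7/61) → index 0
j=1: u_1=7/44 ∈ [8/61, 15/61) → index 2
j=2: u_2=1/4 ∈ [15/61, 18/61) → index 3
j=3: u_3=15/44 ∈ [18/61, 25/61) → index 4
j=4: u_4=19/44 ∈ [25/61, 32/61) → index 5
j=5: u_5=23/44 ∈ [25/61, 32/61) → index 5
j=6: u_6=27/44 ∈ [37/61, 46/61) → index 8
j=7: u_7=31/44 ∈ [37/61, 46/61) → index 8
j=8: u_8=35/44 ∈ [46/61, 53/61) → index 9
j=9: u_9=39/44 ∈ [53/61, 1) → index 10
j=10: u_10=43/44 ∈ [53/61, 1) → index 10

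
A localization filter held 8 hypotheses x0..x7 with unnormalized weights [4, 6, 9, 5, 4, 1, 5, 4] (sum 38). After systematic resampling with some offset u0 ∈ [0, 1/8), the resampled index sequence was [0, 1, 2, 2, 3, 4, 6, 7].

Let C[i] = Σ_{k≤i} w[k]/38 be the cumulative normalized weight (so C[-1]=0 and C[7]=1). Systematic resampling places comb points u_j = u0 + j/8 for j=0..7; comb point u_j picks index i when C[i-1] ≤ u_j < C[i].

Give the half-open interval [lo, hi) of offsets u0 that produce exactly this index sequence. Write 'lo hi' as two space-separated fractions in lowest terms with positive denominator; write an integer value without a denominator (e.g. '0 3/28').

3/152 2/19

C = [2/19, 5/19, 1/2, 12/19, 14/19, 29/38, 17/19, 1]
j=0 picked index 0: u0 ∈ [0, 2/19)
j=1 picked index 1: u0 ∈ [-3/152, 21/152)
j=2 picked index 2: u0 ∈ [1/76, 1/4)
j=3 picked index 2: u0 ∈ [-17/152, 1/8)
j=4 picked index 3: u0 ∈ [0, 5/38)
j=5 picked index 4: u0 ∈ [1/152, 17/152)
j=6 picked index 6: u0 ∈ [1/76, 11/76)
j=7 picked index 7: u0 ∈ [3/152, 1/8)
intersection: [3/152, 2/19)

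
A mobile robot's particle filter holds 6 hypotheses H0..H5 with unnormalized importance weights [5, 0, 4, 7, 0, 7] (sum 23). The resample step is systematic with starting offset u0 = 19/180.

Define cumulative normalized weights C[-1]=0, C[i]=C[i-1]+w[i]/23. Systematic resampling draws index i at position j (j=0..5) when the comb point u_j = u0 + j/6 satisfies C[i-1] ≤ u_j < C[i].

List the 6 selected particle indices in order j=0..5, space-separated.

0 2 3 3 5 5

C = [5/23, 5/23, 9/23, 16/23, 16/23, 1]
j=0: u_0=19/180 ∈ [0, 5/23) → index 0
j=1: u_1=49/180 ∈ [5/23, 9/23) → index 2
j=2: u_2=79/180 ∈ [9/23, 16/23) → index 3
j=3: u_3=109/180 ∈ [9/23, 16/23) → index 3
j=4: u_4=139/180 ∈ [16/23, 1) → index 5
j=5: u_5=169/180 ∈ [16/23, 1) → index 5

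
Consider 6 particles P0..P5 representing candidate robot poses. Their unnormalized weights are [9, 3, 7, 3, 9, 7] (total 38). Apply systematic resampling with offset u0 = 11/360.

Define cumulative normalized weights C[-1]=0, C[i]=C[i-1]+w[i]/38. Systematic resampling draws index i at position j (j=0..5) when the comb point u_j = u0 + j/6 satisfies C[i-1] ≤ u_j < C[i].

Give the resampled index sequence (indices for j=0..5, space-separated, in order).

C = [9/38, 6/19, 1/2, 11/19, 31/38, 1]
j=0: u_0=11/360 ∈ [0, 9/38) → index 0
j=1: u_1=71/360 ∈ [0, 9/38) → index 0
j=2: u_2=131/360 ∈ [6/19, 1/2) → index 2
j=3: u_3=191/360 ∈ [1/2, 11/19) → index 3
j=4: u_4=251/360 ∈ [11/19, 31/38) → index 4
j=5: u_5=311/360 ∈ [31/38, 1) → index 5

0 0 2 3 4 5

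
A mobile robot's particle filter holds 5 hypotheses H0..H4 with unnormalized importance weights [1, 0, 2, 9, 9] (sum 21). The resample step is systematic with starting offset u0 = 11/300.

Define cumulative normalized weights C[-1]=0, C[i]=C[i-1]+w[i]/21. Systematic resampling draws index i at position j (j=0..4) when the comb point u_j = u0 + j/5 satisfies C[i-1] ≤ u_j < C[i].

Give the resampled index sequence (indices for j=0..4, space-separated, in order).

0 3 3 4 4

C = [1/21, 1/21, 1/7, 4/7, 1]
j=0: u_0=11/300 ∈ [0, 1/21) → index 0
j=1: u_1=71/300 ∈ [1/7, 4/7) → index 3
j=2: u_2=131/300 ∈ [1/7, 4/7) → index 3
j=3: u_3=191/300 ∈ [4/7, 1) → index 4
j=4: u_4=251/300 ∈ [4/7, 1) → index 4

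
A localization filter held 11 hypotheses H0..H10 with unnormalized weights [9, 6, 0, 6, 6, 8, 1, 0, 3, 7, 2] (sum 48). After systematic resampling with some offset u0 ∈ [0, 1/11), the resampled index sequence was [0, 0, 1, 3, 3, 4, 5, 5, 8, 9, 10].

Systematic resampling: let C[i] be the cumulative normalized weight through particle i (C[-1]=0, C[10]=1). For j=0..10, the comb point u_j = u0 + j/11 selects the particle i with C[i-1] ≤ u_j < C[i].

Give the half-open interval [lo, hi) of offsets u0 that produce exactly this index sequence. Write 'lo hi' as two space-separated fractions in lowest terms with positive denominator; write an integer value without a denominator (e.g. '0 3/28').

C = [3/16, 5/16, 5/16, 7/16, 9/16, 35/48, 3/4, 3/4, 13/16, 23/24, 1]
j=0 picked index 0: u0 ∈ [0, 3/16)
j=1 picked index 0: u0 ∈ [-1/11, 17/176)
j=2 picked index 1: u0 ∈ [1/176, 23/176)
j=3 picked index 3: u0 ∈ [7/176, 29/176)
j=4 picked index 3: u0 ∈ [-9/176, 13/176)
j=5 picked index 4: u0 ∈ [-3/176, 19/176)
j=6 picked index 5: u0 ∈ [3/176, 97/528)
j=7 picked index 5: u0 ∈ [-13/176, 49/528)
j=8 picked index 8: u0 ∈ [1/44, 15/176)
j=9 picked index 9: u0 ∈ [-1/176, 37/264)
j=10 picked index 10: u0 ∈ [13/264, 1/11)
intersection: [13/264, 13/176)

13/264 13/176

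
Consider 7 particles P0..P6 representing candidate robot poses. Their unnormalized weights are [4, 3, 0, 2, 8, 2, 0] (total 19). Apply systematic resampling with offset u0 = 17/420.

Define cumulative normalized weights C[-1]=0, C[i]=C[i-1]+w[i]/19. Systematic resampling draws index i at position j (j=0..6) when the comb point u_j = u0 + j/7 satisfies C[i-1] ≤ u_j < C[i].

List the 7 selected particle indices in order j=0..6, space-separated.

C = [4/19, 7/19, 7/19, 9/19, 17/19, 1, 1]
j=0: u_0=17/420 ∈ [0, 4/19) → index 0
j=1: u_1=11/60 ∈ [0, 4/19) → index 0
j=2: u_2=137/420 ∈ [4/19, 7/19) → index 1
j=3: u_3=197/420 ∈ [7/19, 9/19) → index 3
j=4: u_4=257/420 ∈ [9/19, 17/19) → index 4
j=5: u_5=317/420 ∈ [9/19, 17/19) → index 4
j=6: u_6=377/420 ∈ [17/19, 1) → index 5

0 0 1 3 4 4 5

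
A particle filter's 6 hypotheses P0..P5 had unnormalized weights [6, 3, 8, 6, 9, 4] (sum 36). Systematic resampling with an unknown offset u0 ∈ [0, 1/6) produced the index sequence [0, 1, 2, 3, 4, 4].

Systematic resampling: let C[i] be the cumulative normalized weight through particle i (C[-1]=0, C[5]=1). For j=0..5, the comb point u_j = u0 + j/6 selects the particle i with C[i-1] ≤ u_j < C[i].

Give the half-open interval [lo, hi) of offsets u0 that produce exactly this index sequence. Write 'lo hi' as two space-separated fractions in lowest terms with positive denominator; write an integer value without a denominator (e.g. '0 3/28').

C = [1/6, 1/4, 17/36, 23/36, 8/9, 1]
j=0 picked index 0: u0 ∈ [0, 1/6)
j=1 picked index 1: u0 ∈ [0, 1/12)
j=2 picked index 2: u0 ∈ [-1/12, 5/36)
j=3 picked index 3: u0 ∈ [-1/36, 5/36)
j=4 picked index 4: u0 ∈ [-1/36, 2/9)
j=5 picked index 4: u0 ∈ [-7/36, 1/18)
intersection: [0, 1/18)

0 1/18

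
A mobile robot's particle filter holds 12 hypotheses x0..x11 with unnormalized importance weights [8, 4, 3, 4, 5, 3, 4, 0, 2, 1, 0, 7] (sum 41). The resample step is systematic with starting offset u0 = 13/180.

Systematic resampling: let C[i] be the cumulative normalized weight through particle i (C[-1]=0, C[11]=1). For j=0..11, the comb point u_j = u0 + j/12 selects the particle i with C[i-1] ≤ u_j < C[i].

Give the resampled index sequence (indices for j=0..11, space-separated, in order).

0 0 1 2 3 4 4 5 6 9 11 11

C = [8/41, 12/41, 15/41, 19/41, 24/41, 27/41, 31/41, 31/41, 33/41, 34/41, 34/41, 1]
j=0: u_0=13/180 ∈ [0, 8/41) → index 0
j=1: u_1=7/45 ∈ [0, 8/41) → index 0
j=2: u_2=43/180 ∈ [8/41, 12/41) → index 1
j=3: u_3=29/90 ∈ [12/41, 15/41) → index 2
j=4: u_4=73/180 ∈ [15/41, 19/41) → index 3
j=5: u_5=22/45 ∈ [19/41, 24/41) → index 4
j=6: u_6=103/180 ∈ [19/41, 24/41) → index 4
j=7: u_7=59/90 ∈ [24/41, 27/41) → index 5
j=8: u_8=133/180 ∈ [27/41, 31/41) → index 6
j=9: u_9=37/45 ∈ [33/41, 34/41) → index 9
j=10: u_10=163/180 ∈ [34/41, 1) → index 11
j=11: u_11=89/90 ∈ [34/41, 1) → index 11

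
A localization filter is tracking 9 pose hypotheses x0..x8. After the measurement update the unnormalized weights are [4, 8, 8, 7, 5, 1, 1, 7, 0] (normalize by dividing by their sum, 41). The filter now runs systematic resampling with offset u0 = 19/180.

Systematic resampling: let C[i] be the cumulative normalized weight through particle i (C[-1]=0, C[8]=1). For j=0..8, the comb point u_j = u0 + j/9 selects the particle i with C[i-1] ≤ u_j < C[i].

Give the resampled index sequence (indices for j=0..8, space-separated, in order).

C = [4/41, 12/41, 20/41, 27/41, 32/41, 33/41, 34/41, 1, 1]
j=0: u_0=19/180 ∈ [4/41, 12/41) → index 1
j=1: u_1=13/60 ∈ [4/41, 12/41) → index 1
j=2: u_2=59/180 ∈ [12/41, 20/41) → index 2
j=3: u_3=79/180 ∈ [12/41, 20/41) → index 2
j=4: u_4=11/20 ∈ [20/41, 27/41) → index 3
j=5: u_5=119/180 ∈ [27/41, 32/41) → index 4
j=6: u_6=139/180 ∈ [27/41, 32/41) → index 4
j=7: u_7=53/60 ∈ [34/41, 1) → index 7
j=8: u_8=179/180 ∈ [34/41, 1) → index 7

1 1 2 2 3 4 4 7 7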